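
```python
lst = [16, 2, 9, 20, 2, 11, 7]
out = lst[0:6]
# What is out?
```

lst has length 7. The slice lst[0:6] selects indices [0, 1, 2, 3, 4, 5] (0->16, 1->2, 2->9, 3->20, 4->2, 5->11), giving [16, 2, 9, 20, 2, 11].

[16, 2, 9, 20, 2, 11]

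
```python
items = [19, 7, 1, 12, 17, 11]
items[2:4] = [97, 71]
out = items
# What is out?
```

items starts as [19, 7, 1, 12, 17, 11] (length 6). The slice items[2:4] covers indices [2, 3] with values [1, 12]. Replacing that slice with [97, 71] (same length) produces [19, 7, 97, 71, 17, 11].

[19, 7, 97, 71, 17, 11]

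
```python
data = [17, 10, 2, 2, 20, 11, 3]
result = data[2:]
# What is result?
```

data has length 7. The slice data[2:] selects indices [2, 3, 4, 5, 6] (2->2, 3->2, 4->20, 5->11, 6->3), giving [2, 2, 20, 11, 3].

[2, 2, 20, 11, 3]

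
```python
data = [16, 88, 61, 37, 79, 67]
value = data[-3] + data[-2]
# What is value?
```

data has length 6. Negative index -3 maps to positive index 6 + (-3) = 3. data[3] = 37.
data has length 6. Negative index -2 maps to positive index 6 + (-2) = 4. data[4] = 79.
Sum: 37 + 79 = 116.

116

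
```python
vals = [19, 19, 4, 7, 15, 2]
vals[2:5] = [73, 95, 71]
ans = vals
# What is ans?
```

vals starts as [19, 19, 4, 7, 15, 2] (length 6). The slice vals[2:5] covers indices [2, 3, 4] with values [4, 7, 15]. Replacing that slice with [73, 95, 71] (same length) produces [19, 19, 73, 95, 71, 2].

[19, 19, 73, 95, 71, 2]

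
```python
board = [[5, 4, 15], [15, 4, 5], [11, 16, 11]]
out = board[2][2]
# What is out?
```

board[2] = [11, 16, 11]. Taking column 2 of that row yields 11.

11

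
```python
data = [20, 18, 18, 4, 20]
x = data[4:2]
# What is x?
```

data has length 5. The slice data[4:2] resolves to an empty index range, so the result is [].

[]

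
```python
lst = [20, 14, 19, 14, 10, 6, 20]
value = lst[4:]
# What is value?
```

lst has length 7. The slice lst[4:] selects indices [4, 5, 6] (4->10, 5->6, 6->20), giving [10, 6, 20].

[10, 6, 20]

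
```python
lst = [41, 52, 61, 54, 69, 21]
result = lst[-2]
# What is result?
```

lst has length 6. Negative index -2 maps to positive index 6 + (-2) = 4. lst[4] = 69.

69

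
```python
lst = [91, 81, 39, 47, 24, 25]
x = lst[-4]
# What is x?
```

lst has length 6. Negative index -4 maps to positive index 6 + (-4) = 2. lst[2] = 39.

39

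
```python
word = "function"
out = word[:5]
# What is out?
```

word has length 8. The slice word[:5] selects indices [0, 1, 2, 3, 4] (0->'f', 1->'u', 2->'n', 3->'c', 4->'t'), giving 'funct'.

'funct'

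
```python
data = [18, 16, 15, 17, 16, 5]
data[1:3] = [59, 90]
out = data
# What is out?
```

data starts as [18, 16, 15, 17, 16, 5] (length 6). The slice data[1:3] covers indices [1, 2] with values [16, 15]. Replacing that slice with [59, 90] (same length) produces [18, 59, 90, 17, 16, 5].

[18, 59, 90, 17, 16, 5]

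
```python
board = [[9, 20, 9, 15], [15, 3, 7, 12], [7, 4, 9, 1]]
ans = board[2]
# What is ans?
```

board has 3 rows. Row 2 is [7, 4, 9, 1].

[7, 4, 9, 1]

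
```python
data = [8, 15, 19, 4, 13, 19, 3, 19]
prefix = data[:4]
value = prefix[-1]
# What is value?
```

data has length 8. The slice data[:4] selects indices [0, 1, 2, 3] (0->8, 1->15, 2->19, 3->4), giving [8, 15, 19, 4]. So prefix = [8, 15, 19, 4]. Then prefix[-1] = 4.

4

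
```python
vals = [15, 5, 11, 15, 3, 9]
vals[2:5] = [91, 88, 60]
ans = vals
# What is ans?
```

vals starts as [15, 5, 11, 15, 3, 9] (length 6). The slice vals[2:5] covers indices [2, 3, 4] with values [11, 15, 3]. Replacing that slice with [91, 88, 60] (same length) produces [15, 5, 91, 88, 60, 9].

[15, 5, 91, 88, 60, 9]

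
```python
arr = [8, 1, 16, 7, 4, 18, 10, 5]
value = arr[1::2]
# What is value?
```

arr has length 8. The slice arr[1::2] selects indices [1, 3, 5, 7] (1->1, 3->7, 5->18, 7->5), giving [1, 7, 18, 5].

[1, 7, 18, 5]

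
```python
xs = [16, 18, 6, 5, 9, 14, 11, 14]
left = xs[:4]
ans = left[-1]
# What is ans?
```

xs has length 8. The slice xs[:4] selects indices [0, 1, 2, 3] (0->16, 1->18, 2->6, 3->5), giving [16, 18, 6, 5]. So left = [16, 18, 6, 5]. Then left[-1] = 5.

5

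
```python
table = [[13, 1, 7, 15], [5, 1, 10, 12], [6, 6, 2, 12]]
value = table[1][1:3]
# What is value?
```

table[1] = [5, 1, 10, 12]. table[1] has length 4. The slice table[1][1:3] selects indices [1, 2] (1->1, 2->10), giving [1, 10].

[1, 10]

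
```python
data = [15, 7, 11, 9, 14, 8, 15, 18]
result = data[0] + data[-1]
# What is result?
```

data has length 8. data[0] = 15.
data has length 8. Negative index -1 maps to positive index 8 + (-1) = 7. data[7] = 18.
Sum: 15 + 18 = 33.

33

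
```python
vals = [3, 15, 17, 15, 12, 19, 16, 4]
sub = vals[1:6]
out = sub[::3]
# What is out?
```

vals has length 8. The slice vals[1:6] selects indices [1, 2, 3, 4, 5] (1->15, 2->17, 3->15, 4->12, 5->19), giving [15, 17, 15, 12, 19]. So sub = [15, 17, 15, 12, 19]. sub has length 5. The slice sub[::3] selects indices [0, 3] (0->15, 3->12), giving [15, 12].

[15, 12]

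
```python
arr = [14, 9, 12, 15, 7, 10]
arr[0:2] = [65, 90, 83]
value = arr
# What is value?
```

arr starts as [14, 9, 12, 15, 7, 10] (length 6). The slice arr[0:2] covers indices [0, 1] with values [14, 9]. Replacing that slice with [65, 90, 83] (different length) produces [65, 90, 83, 12, 15, 7, 10].

[65, 90, 83, 12, 15, 7, 10]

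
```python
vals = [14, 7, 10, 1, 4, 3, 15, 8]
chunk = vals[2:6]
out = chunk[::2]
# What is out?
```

vals has length 8. The slice vals[2:6] selects indices [2, 3, 4, 5] (2->10, 3->1, 4->4, 5->3), giving [10, 1, 4, 3]. So chunk = [10, 1, 4, 3]. chunk has length 4. The slice chunk[::2] selects indices [0, 2] (0->10, 2->4), giving [10, 4].

[10, 4]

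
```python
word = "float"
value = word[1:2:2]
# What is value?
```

word has length 5. The slice word[1:2:2] selects indices [1] (1->'l'), giving 'l'.

'l'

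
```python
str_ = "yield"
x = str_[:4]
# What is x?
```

str_ has length 5. The slice str_[:4] selects indices [0, 1, 2, 3] (0->'y', 1->'i', 2->'e', 3->'l'), giving 'yiel'.

'yiel'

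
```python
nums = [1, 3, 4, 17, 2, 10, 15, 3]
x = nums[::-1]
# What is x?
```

nums has length 8. The slice nums[::-1] selects indices [7, 6, 5, 4, 3, 2, 1, 0] (7->3, 6->15, 5->10, 4->2, 3->17, 2->4, 1->3, 0->1), giving [3, 15, 10, 2, 17, 4, 3, 1].

[3, 15, 10, 2, 17, 4, 3, 1]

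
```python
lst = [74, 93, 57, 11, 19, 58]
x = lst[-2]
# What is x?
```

lst has length 6. Negative index -2 maps to positive index 6 + (-2) = 4. lst[4] = 19.

19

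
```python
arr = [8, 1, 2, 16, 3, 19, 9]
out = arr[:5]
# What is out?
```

arr has length 7. The slice arr[:5] selects indices [0, 1, 2, 3, 4] (0->8, 1->1, 2->2, 3->16, 4->3), giving [8, 1, 2, 16, 3].

[8, 1, 2, 16, 3]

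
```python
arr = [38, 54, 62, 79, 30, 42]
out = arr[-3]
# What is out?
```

arr has length 6. Negative index -3 maps to positive index 6 + (-3) = 3. arr[3] = 79.

79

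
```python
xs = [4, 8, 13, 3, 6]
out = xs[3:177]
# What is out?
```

xs has length 5. The slice xs[3:177] selects indices [3, 4] (3->3, 4->6), giving [3, 6].

[3, 6]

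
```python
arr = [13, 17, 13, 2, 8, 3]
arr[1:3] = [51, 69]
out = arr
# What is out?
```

arr starts as [13, 17, 13, 2, 8, 3] (length 6). The slice arr[1:3] covers indices [1, 2] with values [17, 13]. Replacing that slice with [51, 69] (same length) produces [13, 51, 69, 2, 8, 3].

[13, 51, 69, 2, 8, 3]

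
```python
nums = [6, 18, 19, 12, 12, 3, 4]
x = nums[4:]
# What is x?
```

nums has length 7. The slice nums[4:] selects indices [4, 5, 6] (4->12, 5->3, 6->4), giving [12, 3, 4].

[12, 3, 4]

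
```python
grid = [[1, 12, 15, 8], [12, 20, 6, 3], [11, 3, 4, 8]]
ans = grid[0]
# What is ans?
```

grid has 3 rows. Row 0 is [1, 12, 15, 8].

[1, 12, 15, 8]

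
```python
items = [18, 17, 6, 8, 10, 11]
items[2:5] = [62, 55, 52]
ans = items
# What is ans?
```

items starts as [18, 17, 6, 8, 10, 11] (length 6). The slice items[2:5] covers indices [2, 3, 4] with values [6, 8, 10]. Replacing that slice with [62, 55, 52] (same length) produces [18, 17, 62, 55, 52, 11].

[18, 17, 62, 55, 52, 11]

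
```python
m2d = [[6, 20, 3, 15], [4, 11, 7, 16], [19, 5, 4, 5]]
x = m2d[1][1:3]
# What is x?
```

m2d[1] = [4, 11, 7, 16]. m2d[1] has length 4. The slice m2d[1][1:3] selects indices [1, 2] (1->11, 2->7), giving [11, 7].

[11, 7]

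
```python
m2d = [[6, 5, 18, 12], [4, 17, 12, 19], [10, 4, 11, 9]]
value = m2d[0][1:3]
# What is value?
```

m2d[0] = [6, 5, 18, 12]. m2d[0] has length 4. The slice m2d[0][1:3] selects indices [1, 2] (1->5, 2->18), giving [5, 18].

[5, 18]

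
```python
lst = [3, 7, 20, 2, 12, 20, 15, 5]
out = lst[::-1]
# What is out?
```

lst has length 8. The slice lst[::-1] selects indices [7, 6, 5, 4, 3, 2, 1, 0] (7->5, 6->15, 5->20, 4->12, 3->2, 2->20, 1->7, 0->3), giving [5, 15, 20, 12, 2, 20, 7, 3].

[5, 15, 20, 12, 2, 20, 7, 3]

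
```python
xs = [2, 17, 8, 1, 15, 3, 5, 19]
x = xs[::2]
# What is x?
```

xs has length 8. The slice xs[::2] selects indices [0, 2, 4, 6] (0->2, 2->8, 4->15, 6->5), giving [2, 8, 15, 5].

[2, 8, 15, 5]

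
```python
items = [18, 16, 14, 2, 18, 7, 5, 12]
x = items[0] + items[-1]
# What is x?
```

items has length 8. items[0] = 18.
items has length 8. Negative index -1 maps to positive index 8 + (-1) = 7. items[7] = 12.
Sum: 18 + 12 = 30.

30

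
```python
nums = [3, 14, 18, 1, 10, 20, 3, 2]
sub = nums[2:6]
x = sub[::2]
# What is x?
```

nums has length 8. The slice nums[2:6] selects indices [2, 3, 4, 5] (2->18, 3->1, 4->10, 5->20), giving [18, 1, 10, 20]. So sub = [18, 1, 10, 20]. sub has length 4. The slice sub[::2] selects indices [0, 2] (0->18, 2->10), giving [18, 10].

[18, 10]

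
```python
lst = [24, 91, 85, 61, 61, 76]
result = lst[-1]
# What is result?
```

lst has length 6. Negative index -1 maps to positive index 6 + (-1) = 5. lst[5] = 76.

76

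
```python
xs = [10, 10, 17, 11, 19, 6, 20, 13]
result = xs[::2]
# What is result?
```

xs has length 8. The slice xs[::2] selects indices [0, 2, 4, 6] (0->10, 2->17, 4->19, 6->20), giving [10, 17, 19, 20].

[10, 17, 19, 20]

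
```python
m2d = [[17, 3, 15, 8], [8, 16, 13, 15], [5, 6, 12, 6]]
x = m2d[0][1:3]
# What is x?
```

m2d[0] = [17, 3, 15, 8]. m2d[0] has length 4. The slice m2d[0][1:3] selects indices [1, 2] (1->3, 2->15), giving [3, 15].

[3, 15]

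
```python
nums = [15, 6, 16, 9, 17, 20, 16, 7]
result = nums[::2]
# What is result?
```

nums has length 8. The slice nums[::2] selects indices [0, 2, 4, 6] (0->15, 2->16, 4->17, 6->16), giving [15, 16, 17, 16].

[15, 16, 17, 16]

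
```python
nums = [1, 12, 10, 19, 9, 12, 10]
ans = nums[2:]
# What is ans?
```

nums has length 7. The slice nums[2:] selects indices [2, 3, 4, 5, 6] (2->10, 3->19, 4->9, 5->12, 6->10), giving [10, 19, 9, 12, 10].

[10, 19, 9, 12, 10]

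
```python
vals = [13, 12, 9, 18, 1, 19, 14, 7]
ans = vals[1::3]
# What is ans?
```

vals has length 8. The slice vals[1::3] selects indices [1, 4, 7] (1->12, 4->1, 7->7), giving [12, 1, 7].

[12, 1, 7]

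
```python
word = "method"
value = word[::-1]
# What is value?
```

word has length 6. The slice word[::-1] selects indices [5, 4, 3, 2, 1, 0] (5->'d', 4->'o', 3->'h', 2->'t', 1->'e', 0->'m'), giving 'dohtem'.

'dohtem'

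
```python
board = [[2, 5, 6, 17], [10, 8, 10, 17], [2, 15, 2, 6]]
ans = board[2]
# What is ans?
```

board has 3 rows. Row 2 is [2, 15, 2, 6].

[2, 15, 2, 6]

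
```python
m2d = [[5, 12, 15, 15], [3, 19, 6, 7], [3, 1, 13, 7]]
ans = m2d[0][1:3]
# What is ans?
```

m2d[0] = [5, 12, 15, 15]. m2d[0] has length 4. The slice m2d[0][1:3] selects indices [1, 2] (1->12, 2->15), giving [12, 15].

[12, 15]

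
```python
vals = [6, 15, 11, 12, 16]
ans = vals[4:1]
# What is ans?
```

vals has length 5. The slice vals[4:1] resolves to an empty index range, so the result is [].

[]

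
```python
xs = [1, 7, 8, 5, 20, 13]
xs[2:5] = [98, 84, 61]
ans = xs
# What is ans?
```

xs starts as [1, 7, 8, 5, 20, 13] (length 6). The slice xs[2:5] covers indices [2, 3, 4] with values [8, 5, 20]. Replacing that slice with [98, 84, 61] (same length) produces [1, 7, 98, 84, 61, 13].

[1, 7, 98, 84, 61, 13]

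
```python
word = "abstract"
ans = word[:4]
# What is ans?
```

word has length 8. The slice word[:4] selects indices [0, 1, 2, 3] (0->'a', 1->'b', 2->'s', 3->'t'), giving 'abst'.

'abst'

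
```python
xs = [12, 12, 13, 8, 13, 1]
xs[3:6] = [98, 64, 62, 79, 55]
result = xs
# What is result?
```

xs starts as [12, 12, 13, 8, 13, 1] (length 6). The slice xs[3:6] covers indices [3, 4, 5] with values [8, 13, 1]. Replacing that slice with [98, 64, 62, 79, 55] (different length) produces [12, 12, 13, 98, 64, 62, 79, 55].

[12, 12, 13, 98, 64, 62, 79, 55]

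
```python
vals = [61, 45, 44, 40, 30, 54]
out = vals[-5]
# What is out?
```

vals has length 6. Negative index -5 maps to positive index 6 + (-5) = 1. vals[1] = 45.

45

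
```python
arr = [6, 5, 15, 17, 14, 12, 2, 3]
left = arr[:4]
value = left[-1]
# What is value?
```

arr has length 8. The slice arr[:4] selects indices [0, 1, 2, 3] (0->6, 1->5, 2->15, 3->17), giving [6, 5, 15, 17]. So left = [6, 5, 15, 17]. Then left[-1] = 17.

17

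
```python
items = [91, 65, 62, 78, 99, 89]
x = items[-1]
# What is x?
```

items has length 6. Negative index -1 maps to positive index 6 + (-1) = 5. items[5] = 89.

89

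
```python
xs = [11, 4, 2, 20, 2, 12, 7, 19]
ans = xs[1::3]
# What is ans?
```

xs has length 8. The slice xs[1::3] selects indices [1, 4, 7] (1->4, 4->2, 7->19), giving [4, 2, 19].

[4, 2, 19]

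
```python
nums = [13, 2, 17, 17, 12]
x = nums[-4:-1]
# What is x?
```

nums has length 5. The slice nums[-4:-1] selects indices [1, 2, 3] (1->2, 2->17, 3->17), giving [2, 17, 17].

[2, 17, 17]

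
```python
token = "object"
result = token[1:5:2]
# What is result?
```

token has length 6. The slice token[1:5:2] selects indices [1, 3] (1->'b', 3->'e'), giving 'be'.

'be'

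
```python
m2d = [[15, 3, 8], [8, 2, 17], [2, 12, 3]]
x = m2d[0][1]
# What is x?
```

m2d[0] = [15, 3, 8]. Taking column 1 of that row yields 3.

3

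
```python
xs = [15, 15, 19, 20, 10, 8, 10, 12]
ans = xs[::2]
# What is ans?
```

xs has length 8. The slice xs[::2] selects indices [0, 2, 4, 6] (0->15, 2->19, 4->10, 6->10), giving [15, 19, 10, 10].

[15, 19, 10, 10]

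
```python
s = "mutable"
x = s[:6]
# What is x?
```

s has length 7. The slice s[:6] selects indices [0, 1, 2, 3, 4, 5] (0->'m', 1->'u', 2->'t', 3->'a', 4->'b', 5->'l'), giving 'mutabl'.

'mutabl'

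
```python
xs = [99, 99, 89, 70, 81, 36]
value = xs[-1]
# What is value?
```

xs has length 6. Negative index -1 maps to positive index 6 + (-1) = 5. xs[5] = 36.

36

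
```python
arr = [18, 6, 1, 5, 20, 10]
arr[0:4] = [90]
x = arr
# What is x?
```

arr starts as [18, 6, 1, 5, 20, 10] (length 6). The slice arr[0:4] covers indices [0, 1, 2, 3] with values [18, 6, 1, 5]. Replacing that slice with [90] (different length) produces [90, 20, 10].

[90, 20, 10]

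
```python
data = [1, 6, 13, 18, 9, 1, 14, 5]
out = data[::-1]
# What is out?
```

data has length 8. The slice data[::-1] selects indices [7, 6, 5, 4, 3, 2, 1, 0] (7->5, 6->14, 5->1, 4->9, 3->18, 2->13, 1->6, 0->1), giving [5, 14, 1, 9, 18, 13, 6, 1].

[5, 14, 1, 9, 18, 13, 6, 1]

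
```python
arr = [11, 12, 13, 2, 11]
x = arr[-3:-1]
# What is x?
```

arr has length 5. The slice arr[-3:-1] selects indices [2, 3] (2->13, 3->2), giving [13, 2].

[13, 2]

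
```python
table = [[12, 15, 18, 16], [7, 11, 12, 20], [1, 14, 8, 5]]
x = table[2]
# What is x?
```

table has 3 rows. Row 2 is [1, 14, 8, 5].

[1, 14, 8, 5]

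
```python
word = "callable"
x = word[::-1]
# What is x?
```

word has length 8. The slice word[::-1] selects indices [7, 6, 5, 4, 3, 2, 1, 0] (7->'e', 6->'l', 5->'b', 4->'a', 3->'l', 2->'l', 1->'a', 0->'c'), giving 'elballac'.

'elballac'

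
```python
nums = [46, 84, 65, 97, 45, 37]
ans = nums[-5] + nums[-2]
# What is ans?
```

nums has length 6. Negative index -5 maps to positive index 6 + (-5) = 1. nums[1] = 84.
nums has length 6. Negative index -2 maps to positive index 6 + (-2) = 4. nums[4] = 45.
Sum: 84 + 45 = 129.

129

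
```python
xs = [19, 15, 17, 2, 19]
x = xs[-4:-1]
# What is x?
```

xs has length 5. The slice xs[-4:-1] selects indices [1, 2, 3] (1->15, 2->17, 3->2), giving [15, 17, 2].

[15, 17, 2]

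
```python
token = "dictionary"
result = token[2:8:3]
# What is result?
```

token has length 10. The slice token[2:8:3] selects indices [2, 5] (2->'c', 5->'o'), giving 'co'.

'co'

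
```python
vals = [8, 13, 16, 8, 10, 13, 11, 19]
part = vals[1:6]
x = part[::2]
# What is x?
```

vals has length 8. The slice vals[1:6] selects indices [1, 2, 3, 4, 5] (1->13, 2->16, 3->8, 4->10, 5->13), giving [13, 16, 8, 10, 13]. So part = [13, 16, 8, 10, 13]. part has length 5. The slice part[::2] selects indices [0, 2, 4] (0->13, 2->8, 4->13), giving [13, 8, 13].

[13, 8, 13]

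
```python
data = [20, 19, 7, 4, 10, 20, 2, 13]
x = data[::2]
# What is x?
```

data has length 8. The slice data[::2] selects indices [0, 2, 4, 6] (0->20, 2->7, 4->10, 6->2), giving [20, 7, 10, 2].

[20, 7, 10, 2]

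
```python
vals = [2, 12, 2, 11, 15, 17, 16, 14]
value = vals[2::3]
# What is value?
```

vals has length 8. The slice vals[2::3] selects indices [2, 5] (2->2, 5->17), giving [2, 17].

[2, 17]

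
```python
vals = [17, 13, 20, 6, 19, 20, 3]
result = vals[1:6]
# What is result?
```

vals has length 7. The slice vals[1:6] selects indices [1, 2, 3, 4, 5] (1->13, 2->20, 3->6, 4->19, 5->20), giving [13, 20, 6, 19, 20].

[13, 20, 6, 19, 20]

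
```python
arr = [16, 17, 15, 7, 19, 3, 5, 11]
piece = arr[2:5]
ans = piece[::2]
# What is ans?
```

arr has length 8. The slice arr[2:5] selects indices [2, 3, 4] (2->15, 3->7, 4->19), giving [15, 7, 19]. So piece = [15, 7, 19]. piece has length 3. The slice piece[::2] selects indices [0, 2] (0->15, 2->19), giving [15, 19].

[15, 19]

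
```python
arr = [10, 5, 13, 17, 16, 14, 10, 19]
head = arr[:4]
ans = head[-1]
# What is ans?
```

arr has length 8. The slice arr[:4] selects indices [0, 1, 2, 3] (0->10, 1->5, 2->13, 3->17), giving [10, 5, 13, 17]. So head = [10, 5, 13, 17]. Then head[-1] = 17.

17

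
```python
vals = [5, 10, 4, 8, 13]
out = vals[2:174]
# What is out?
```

vals has length 5. The slice vals[2:174] selects indices [2, 3, 4] (2->4, 3->8, 4->13), giving [4, 8, 13].

[4, 8, 13]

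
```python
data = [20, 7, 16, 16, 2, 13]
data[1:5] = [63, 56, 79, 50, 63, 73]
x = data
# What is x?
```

data starts as [20, 7, 16, 16, 2, 13] (length 6). The slice data[1:5] covers indices [1, 2, 3, 4] with values [7, 16, 16, 2]. Replacing that slice with [63, 56, 79, 50, 63, 73] (different length) produces [20, 63, 56, 79, 50, 63, 73, 13].

[20, 63, 56, 79, 50, 63, 73, 13]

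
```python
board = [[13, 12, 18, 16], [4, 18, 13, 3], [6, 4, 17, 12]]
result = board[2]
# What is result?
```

board has 3 rows. Row 2 is [6, 4, 17, 12].

[6, 4, 17, 12]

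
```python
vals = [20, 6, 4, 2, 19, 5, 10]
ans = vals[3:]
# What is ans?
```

vals has length 7. The slice vals[3:] selects indices [3, 4, 5, 6] (3->2, 4->19, 5->5, 6->10), giving [2, 19, 5, 10].

[2, 19, 5, 10]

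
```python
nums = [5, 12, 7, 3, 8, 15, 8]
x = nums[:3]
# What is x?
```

nums has length 7. The slice nums[:3] selects indices [0, 1, 2] (0->5, 1->12, 2->7), giving [5, 12, 7].

[5, 12, 7]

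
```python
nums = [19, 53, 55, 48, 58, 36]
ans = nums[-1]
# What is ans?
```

nums has length 6. Negative index -1 maps to positive index 6 + (-1) = 5. nums[5] = 36.

36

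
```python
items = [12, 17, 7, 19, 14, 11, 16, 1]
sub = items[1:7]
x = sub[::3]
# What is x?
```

items has length 8. The slice items[1:7] selects indices [1, 2, 3, 4, 5, 6] (1->17, 2->7, 3->19, 4->14, 5->11, 6->16), giving [17, 7, 19, 14, 11, 16]. So sub = [17, 7, 19, 14, 11, 16]. sub has length 6. The slice sub[::3] selects indices [0, 3] (0->17, 3->14), giving [17, 14].

[17, 14]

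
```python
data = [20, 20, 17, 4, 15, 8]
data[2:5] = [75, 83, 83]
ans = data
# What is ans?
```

data starts as [20, 20, 17, 4, 15, 8] (length 6). The slice data[2:5] covers indices [2, 3, 4] with values [17, 4, 15]. Replacing that slice with [75, 83, 83] (same length) produces [20, 20, 75, 83, 83, 8].

[20, 20, 75, 83, 83, 8]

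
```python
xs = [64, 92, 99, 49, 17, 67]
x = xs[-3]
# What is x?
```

xs has length 6. Negative index -3 maps to positive index 6 + (-3) = 3. xs[3] = 49.

49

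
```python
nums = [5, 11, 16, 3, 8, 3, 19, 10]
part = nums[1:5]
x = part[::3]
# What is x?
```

nums has length 8. The slice nums[1:5] selects indices [1, 2, 3, 4] (1->11, 2->16, 3->3, 4->8), giving [11, 16, 3, 8]. So part = [11, 16, 3, 8]. part has length 4. The slice part[::3] selects indices [0, 3] (0->11, 3->8), giving [11, 8].

[11, 8]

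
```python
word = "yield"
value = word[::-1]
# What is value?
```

word has length 5. The slice word[::-1] selects indices [4, 3, 2, 1, 0] (4->'d', 3->'l', 2->'e', 1->'i', 0->'y'), giving 'dleiy'.

'dleiy'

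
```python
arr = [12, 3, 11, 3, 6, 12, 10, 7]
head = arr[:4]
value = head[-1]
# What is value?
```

arr has length 8. The slice arr[:4] selects indices [0, 1, 2, 3] (0->12, 1->3, 2->11, 3->3), giving [12, 3, 11, 3]. So head = [12, 3, 11, 3]. Then head[-1] = 3.

3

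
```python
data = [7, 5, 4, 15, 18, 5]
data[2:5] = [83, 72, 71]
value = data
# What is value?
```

data starts as [7, 5, 4, 15, 18, 5] (length 6). The slice data[2:5] covers indices [2, 3, 4] with values [4, 15, 18]. Replacing that slice with [83, 72, 71] (same length) produces [7, 5, 83, 72, 71, 5].

[7, 5, 83, 72, 71, 5]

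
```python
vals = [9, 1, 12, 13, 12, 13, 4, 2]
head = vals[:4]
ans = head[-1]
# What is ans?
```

vals has length 8. The slice vals[:4] selects indices [0, 1, 2, 3] (0->9, 1->1, 2->12, 3->13), giving [9, 1, 12, 13]. So head = [9, 1, 12, 13]. Then head[-1] = 13.

13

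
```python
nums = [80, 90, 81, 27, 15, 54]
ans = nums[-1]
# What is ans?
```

nums has length 6. Negative index -1 maps to positive index 6 + (-1) = 5. nums[5] = 54.

54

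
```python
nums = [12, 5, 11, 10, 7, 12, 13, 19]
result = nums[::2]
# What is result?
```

nums has length 8. The slice nums[::2] selects indices [0, 2, 4, 6] (0->12, 2->11, 4->7, 6->13), giving [12, 11, 7, 13].

[12, 11, 7, 13]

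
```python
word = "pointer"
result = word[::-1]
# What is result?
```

word has length 7. The slice word[::-1] selects indices [6, 5, 4, 3, 2, 1, 0] (6->'r', 5->'e', 4->'t', 3->'n', 2->'i', 1->'o', 0->'p'), giving 'retniop'.

'retniop'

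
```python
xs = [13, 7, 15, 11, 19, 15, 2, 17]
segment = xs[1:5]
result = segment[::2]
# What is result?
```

xs has length 8. The slice xs[1:5] selects indices [1, 2, 3, 4] (1->7, 2->15, 3->11, 4->19), giving [7, 15, 11, 19]. So segment = [7, 15, 11, 19]. segment has length 4. The slice segment[::2] selects indices [0, 2] (0->7, 2->11), giving [7, 11].

[7, 11]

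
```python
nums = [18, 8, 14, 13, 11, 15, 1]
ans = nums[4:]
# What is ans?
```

nums has length 7. The slice nums[4:] selects indices [4, 5, 6] (4->11, 5->15, 6->1), giving [11, 15, 1].

[11, 15, 1]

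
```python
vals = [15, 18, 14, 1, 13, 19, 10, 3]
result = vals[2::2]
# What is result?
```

vals has length 8. The slice vals[2::2] selects indices [2, 4, 6] (2->14, 4->13, 6->10), giving [14, 13, 10].

[14, 13, 10]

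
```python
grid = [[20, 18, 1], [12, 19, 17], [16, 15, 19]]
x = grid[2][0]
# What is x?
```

grid[2] = [16, 15, 19]. Taking column 0 of that row yields 16.

16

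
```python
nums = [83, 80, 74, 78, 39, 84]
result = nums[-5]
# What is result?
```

nums has length 6. Negative index -5 maps to positive index 6 + (-5) = 1. nums[1] = 80.

80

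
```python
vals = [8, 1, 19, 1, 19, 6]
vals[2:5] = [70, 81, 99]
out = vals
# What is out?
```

vals starts as [8, 1, 19, 1, 19, 6] (length 6). The slice vals[2:5] covers indices [2, 3, 4] with values [19, 1, 19]. Replacing that slice with [70, 81, 99] (same length) produces [8, 1, 70, 81, 99, 6].

[8, 1, 70, 81, 99, 6]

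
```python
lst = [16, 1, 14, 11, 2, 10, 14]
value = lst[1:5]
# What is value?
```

lst has length 7. The slice lst[1:5] selects indices [1, 2, 3, 4] (1->1, 2->14, 3->11, 4->2), giving [1, 14, 11, 2].

[1, 14, 11, 2]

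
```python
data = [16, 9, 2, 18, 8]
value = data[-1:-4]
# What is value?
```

data has length 5. The slice data[-1:-4] resolves to an empty index range, so the result is [].

[]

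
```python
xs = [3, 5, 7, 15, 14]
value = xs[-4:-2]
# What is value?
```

xs has length 5. The slice xs[-4:-2] selects indices [1, 2] (1->5, 2->7), giving [5, 7].

[5, 7]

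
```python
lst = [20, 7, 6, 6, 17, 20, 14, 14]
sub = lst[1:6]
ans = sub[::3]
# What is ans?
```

lst has length 8. The slice lst[1:6] selects indices [1, 2, 3, 4, 5] (1->7, 2->6, 3->6, 4->17, 5->20), giving [7, 6, 6, 17, 20]. So sub = [7, 6, 6, 17, 20]. sub has length 5. The slice sub[::3] selects indices [0, 3] (0->7, 3->17), giving [7, 17].

[7, 17]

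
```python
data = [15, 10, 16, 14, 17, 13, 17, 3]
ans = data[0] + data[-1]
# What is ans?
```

data has length 8. data[0] = 15.
data has length 8. Negative index -1 maps to positive index 8 + (-1) = 7. data[7] = 3.
Sum: 15 + 3 = 18.

18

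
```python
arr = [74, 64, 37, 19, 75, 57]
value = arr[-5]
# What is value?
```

arr has length 6. Negative index -5 maps to positive index 6 + (-5) = 1. arr[1] = 64.

64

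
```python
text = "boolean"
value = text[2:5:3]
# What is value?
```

text has length 7. The slice text[2:5:3] selects indices [2] (2->'o'), giving 'o'.

'o'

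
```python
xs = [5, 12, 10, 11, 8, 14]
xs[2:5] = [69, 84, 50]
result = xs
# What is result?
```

xs starts as [5, 12, 10, 11, 8, 14] (length 6). The slice xs[2:5] covers indices [2, 3, 4] with values [10, 11, 8]. Replacing that slice with [69, 84, 50] (same length) produces [5, 12, 69, 84, 50, 14].

[5, 12, 69, 84, 50, 14]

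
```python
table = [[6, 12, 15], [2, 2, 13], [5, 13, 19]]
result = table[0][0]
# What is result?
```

table[0] = [6, 12, 15]. Taking column 0 of that row yields 6.

6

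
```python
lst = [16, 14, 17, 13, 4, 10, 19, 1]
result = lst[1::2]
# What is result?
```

lst has length 8. The slice lst[1::2] selects indices [1, 3, 5, 7] (1->14, 3->13, 5->10, 7->1), giving [14, 13, 10, 1].

[14, 13, 10, 1]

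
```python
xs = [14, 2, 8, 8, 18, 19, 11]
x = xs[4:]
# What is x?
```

xs has length 7. The slice xs[4:] selects indices [4, 5, 6] (4->18, 5->19, 6->11), giving [18, 19, 11].

[18, 19, 11]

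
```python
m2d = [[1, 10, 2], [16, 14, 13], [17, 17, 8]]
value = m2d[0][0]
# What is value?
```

m2d[0] = [1, 10, 2]. Taking column 0 of that row yields 1.

1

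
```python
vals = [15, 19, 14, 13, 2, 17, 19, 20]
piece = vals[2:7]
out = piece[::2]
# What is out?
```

vals has length 8. The slice vals[2:7] selects indices [2, 3, 4, 5, 6] (2->14, 3->13, 4->2, 5->17, 6->19), giving [14, 13, 2, 17, 19]. So piece = [14, 13, 2, 17, 19]. piece has length 5. The slice piece[::2] selects indices [0, 2, 4] (0->14, 2->2, 4->19), giving [14, 2, 19].

[14, 2, 19]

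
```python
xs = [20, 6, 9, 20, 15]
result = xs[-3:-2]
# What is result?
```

xs has length 5. The slice xs[-3:-2] selects indices [2] (2->9), giving [9].

[9]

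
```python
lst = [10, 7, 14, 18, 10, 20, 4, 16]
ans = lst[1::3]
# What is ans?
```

lst has length 8. The slice lst[1::3] selects indices [1, 4, 7] (1->7, 4->10, 7->16), giving [7, 10, 16].

[7, 10, 16]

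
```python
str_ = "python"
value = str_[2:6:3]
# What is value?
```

str_ has length 6. The slice str_[2:6:3] selects indices [2, 5] (2->'t', 5->'n'), giving 'tn'.

'tn'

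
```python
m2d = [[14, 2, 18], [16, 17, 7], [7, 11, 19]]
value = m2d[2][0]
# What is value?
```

m2d[2] = [7, 11, 19]. Taking column 0 of that row yields 7.

7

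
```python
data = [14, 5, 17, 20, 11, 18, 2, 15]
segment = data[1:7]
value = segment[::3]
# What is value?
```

data has length 8. The slice data[1:7] selects indices [1, 2, 3, 4, 5, 6] (1->5, 2->17, 3->20, 4->11, 5->18, 6->2), giving [5, 17, 20, 11, 18, 2]. So segment = [5, 17, 20, 11, 18, 2]. segment has length 6. The slice segment[::3] selects indices [0, 3] (0->5, 3->11), giving [5, 11].

[5, 11]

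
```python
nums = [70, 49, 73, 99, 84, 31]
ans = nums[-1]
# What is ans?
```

nums has length 6. Negative index -1 maps to positive index 6 + (-1) = 5. nums[5] = 31.

31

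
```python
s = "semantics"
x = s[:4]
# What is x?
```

s has length 9. The slice s[:4] selects indices [0, 1, 2, 3] (0->'s', 1->'e', 2->'m', 3->'a'), giving 'sema'.

'sema'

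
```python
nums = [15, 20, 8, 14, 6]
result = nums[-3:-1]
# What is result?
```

nums has length 5. The slice nums[-3:-1] selects indices [2, 3] (2->8, 3->14), giving [8, 14].

[8, 14]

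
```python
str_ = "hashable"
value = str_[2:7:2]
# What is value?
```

str_ has length 8. The slice str_[2:7:2] selects indices [2, 4, 6] (2->'s', 4->'a', 6->'l'), giving 'sal'.

'sal'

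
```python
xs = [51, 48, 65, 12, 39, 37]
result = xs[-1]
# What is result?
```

xs has length 6. Negative index -1 maps to positive index 6 + (-1) = 5. xs[5] = 37.

37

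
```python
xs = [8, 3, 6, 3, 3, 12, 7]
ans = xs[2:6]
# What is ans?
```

xs has length 7. The slice xs[2:6] selects indices [2, 3, 4, 5] (2->6, 3->3, 4->3, 5->12), giving [6, 3, 3, 12].

[6, 3, 3, 12]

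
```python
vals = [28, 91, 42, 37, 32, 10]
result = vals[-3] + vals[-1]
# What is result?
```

vals has length 6. Negative index -3 maps to positive index 6 + (-3) = 3. vals[3] = 37.
vals has length 6. Negative index -1 maps to positive index 6 + (-1) = 5. vals[5] = 10.
Sum: 37 + 10 = 47.

47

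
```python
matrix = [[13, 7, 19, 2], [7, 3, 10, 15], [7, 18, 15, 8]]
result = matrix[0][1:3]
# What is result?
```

matrix[0] = [13, 7, 19, 2]. matrix[0] has length 4. The slice matrix[0][1:3] selects indices [1, 2] (1->7, 2->19), giving [7, 19].

[7, 19]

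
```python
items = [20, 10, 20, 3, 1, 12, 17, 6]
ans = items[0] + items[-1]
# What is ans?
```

items has length 8. items[0] = 20.
items has length 8. Negative index -1 maps to positive index 8 + (-1) = 7. items[7] = 6.
Sum: 20 + 6 = 26.

26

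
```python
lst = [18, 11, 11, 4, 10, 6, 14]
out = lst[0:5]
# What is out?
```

lst has length 7. The slice lst[0:5] selects indices [0, 1, 2, 3, 4] (0->18, 1->11, 2->11, 3->4, 4->10), giving [18, 11, 11, 4, 10].

[18, 11, 11, 4, 10]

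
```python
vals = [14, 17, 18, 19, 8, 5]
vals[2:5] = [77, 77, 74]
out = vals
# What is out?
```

vals starts as [14, 17, 18, 19, 8, 5] (length 6). The slice vals[2:5] covers indices [2, 3, 4] with values [18, 19, 8]. Replacing that slice with [77, 77, 74] (same length) produces [14, 17, 77, 77, 74, 5].

[14, 17, 77, 77, 74, 5]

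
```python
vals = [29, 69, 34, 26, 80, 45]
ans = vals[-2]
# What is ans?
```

vals has length 6. Negative index -2 maps to positive index 6 + (-2) = 4. vals[4] = 80.

80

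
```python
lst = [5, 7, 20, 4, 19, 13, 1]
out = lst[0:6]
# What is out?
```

lst has length 7. The slice lst[0:6] selects indices [0, 1, 2, 3, 4, 5] (0->5, 1->7, 2->20, 3->4, 4->19, 5->13), giving [5, 7, 20, 4, 19, 13].

[5, 7, 20, 4, 19, 13]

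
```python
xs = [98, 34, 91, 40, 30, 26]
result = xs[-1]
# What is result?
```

xs has length 6. Negative index -1 maps to positive index 6 + (-1) = 5. xs[5] = 26.

26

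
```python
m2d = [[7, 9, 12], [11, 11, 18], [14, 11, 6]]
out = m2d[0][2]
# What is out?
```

m2d[0] = [7, 9, 12]. Taking column 2 of that row yields 12.

12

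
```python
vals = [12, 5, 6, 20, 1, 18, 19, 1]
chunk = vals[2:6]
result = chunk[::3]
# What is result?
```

vals has length 8. The slice vals[2:6] selects indices [2, 3, 4, 5] (2->6, 3->20, 4->1, 5->18), giving [6, 20, 1, 18]. So chunk = [6, 20, 1, 18]. chunk has length 4. The slice chunk[::3] selects indices [0, 3] (0->6, 3->18), giving [6, 18].

[6, 18]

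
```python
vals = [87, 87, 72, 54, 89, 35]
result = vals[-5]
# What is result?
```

vals has length 6. Negative index -5 maps to positive index 6 + (-5) = 1. vals[1] = 87.

87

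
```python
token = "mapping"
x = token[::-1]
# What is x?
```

token has length 7. The slice token[::-1] selects indices [6, 5, 4, 3, 2, 1, 0] (6->'g', 5->'n', 4->'i', 3->'p', 2->'p', 1->'a', 0->'m'), giving 'gnippam'.

'gnippam'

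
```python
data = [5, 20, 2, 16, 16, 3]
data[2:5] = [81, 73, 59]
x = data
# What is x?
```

data starts as [5, 20, 2, 16, 16, 3] (length 6). The slice data[2:5] covers indices [2, 3, 4] with values [2, 16, 16]. Replacing that slice with [81, 73, 59] (same length) produces [5, 20, 81, 73, 59, 3].

[5, 20, 81, 73, 59, 3]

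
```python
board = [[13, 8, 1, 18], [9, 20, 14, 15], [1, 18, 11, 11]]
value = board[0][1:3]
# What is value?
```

board[0] = [13, 8, 1, 18]. board[0] has length 4. The slice board[0][1:3] selects indices [1, 2] (1->8, 2->1), giving [8, 1].

[8, 1]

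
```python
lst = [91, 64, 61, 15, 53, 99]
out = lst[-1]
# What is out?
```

lst has length 6. Negative index -1 maps to positive index 6 + (-1) = 5. lst[5] = 99.

99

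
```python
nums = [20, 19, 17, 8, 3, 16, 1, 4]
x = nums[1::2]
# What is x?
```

nums has length 8. The slice nums[1::2] selects indices [1, 3, 5, 7] (1->19, 3->8, 5->16, 7->4), giving [19, 8, 16, 4].

[19, 8, 16, 4]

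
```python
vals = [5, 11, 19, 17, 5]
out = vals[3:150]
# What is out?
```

vals has length 5. The slice vals[3:150] selects indices [3, 4] (3->17, 4->5), giving [17, 5].

[17, 5]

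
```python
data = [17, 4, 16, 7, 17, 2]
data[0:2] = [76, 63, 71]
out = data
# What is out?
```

data starts as [17, 4, 16, 7, 17, 2] (length 6). The slice data[0:2] covers indices [0, 1] with values [17, 4]. Replacing that slice with [76, 63, 71] (different length) produces [76, 63, 71, 16, 7, 17, 2].

[76, 63, 71, 16, 7, 17, 2]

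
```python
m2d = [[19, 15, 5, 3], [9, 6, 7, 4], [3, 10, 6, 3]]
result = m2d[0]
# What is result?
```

m2d has 3 rows. Row 0 is [19, 15, 5, 3].

[19, 15, 5, 3]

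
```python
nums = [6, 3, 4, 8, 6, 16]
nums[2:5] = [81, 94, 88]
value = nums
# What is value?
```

nums starts as [6, 3, 4, 8, 6, 16] (length 6). The slice nums[2:5] covers indices [2, 3, 4] with values [4, 8, 6]. Replacing that slice with [81, 94, 88] (same length) produces [6, 3, 81, 94, 88, 16].

[6, 3, 81, 94, 88, 16]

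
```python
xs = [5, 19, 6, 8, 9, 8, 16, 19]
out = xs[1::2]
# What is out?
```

xs has length 8. The slice xs[1::2] selects indices [1, 3, 5, 7] (1->19, 3->8, 5->8, 7->19), giving [19, 8, 8, 19].

[19, 8, 8, 19]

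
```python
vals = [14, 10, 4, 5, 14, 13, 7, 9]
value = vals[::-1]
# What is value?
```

vals has length 8. The slice vals[::-1] selects indices [7, 6, 5, 4, 3, 2, 1, 0] (7->9, 6->7, 5->13, 4->14, 3->5, 2->4, 1->10, 0->14), giving [9, 7, 13, 14, 5, 4, 10, 14].

[9, 7, 13, 14, 5, 4, 10, 14]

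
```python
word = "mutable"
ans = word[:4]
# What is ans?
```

word has length 7. The slice word[:4] selects indices [0, 1, 2, 3] (0->'m', 1->'u', 2->'t', 3->'a'), giving 'muta'.

'muta'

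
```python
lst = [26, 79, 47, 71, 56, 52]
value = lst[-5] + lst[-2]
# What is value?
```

lst has length 6. Negative index -5 maps to positive index 6 + (-5) = 1. lst[1] = 79.
lst has length 6. Negative index -2 maps to positive index 6 + (-2) = 4. lst[4] = 56.
Sum: 79 + 56 = 135.

135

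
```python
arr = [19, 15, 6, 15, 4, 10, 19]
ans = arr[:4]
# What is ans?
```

arr has length 7. The slice arr[:4] selects indices [0, 1, 2, 3] (0->19, 1->15, 2->6, 3->15), giving [19, 15, 6, 15].

[19, 15, 6, 15]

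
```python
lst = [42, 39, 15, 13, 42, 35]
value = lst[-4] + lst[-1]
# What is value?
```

lst has length 6. Negative index -4 maps to positive index 6 + (-4) = 2. lst[2] = 15.
lst has length 6. Negative index -1 maps to positive index 6 + (-1) = 5. lst[5] = 35.
Sum: 15 + 35 = 50.

50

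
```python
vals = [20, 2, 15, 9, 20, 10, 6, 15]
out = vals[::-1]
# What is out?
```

vals has length 8. The slice vals[::-1] selects indices [7, 6, 5, 4, 3, 2, 1, 0] (7->15, 6->6, 5->10, 4->20, 3->9, 2->15, 1->2, 0->20), giving [15, 6, 10, 20, 9, 15, 2, 20].

[15, 6, 10, 20, 9, 15, 2, 20]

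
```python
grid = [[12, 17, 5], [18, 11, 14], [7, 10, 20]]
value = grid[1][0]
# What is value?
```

grid[1] = [18, 11, 14]. Taking column 0 of that row yields 18.

18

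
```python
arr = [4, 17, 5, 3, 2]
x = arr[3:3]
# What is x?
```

arr has length 5. The slice arr[3:3] resolves to an empty index range, so the result is [].

[]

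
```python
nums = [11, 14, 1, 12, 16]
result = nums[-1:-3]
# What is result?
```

nums has length 5. The slice nums[-1:-3] resolves to an empty index range, so the result is [].

[]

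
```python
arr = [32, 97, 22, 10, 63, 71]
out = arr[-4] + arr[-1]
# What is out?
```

arr has length 6. Negative index -4 maps to positive index 6 + (-4) = 2. arr[2] = 22.
arr has length 6. Negative index -1 maps to positive index 6 + (-1) = 5. arr[5] = 71.
Sum: 22 + 71 = 93.

93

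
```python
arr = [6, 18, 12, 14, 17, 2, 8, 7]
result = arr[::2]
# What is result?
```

arr has length 8. The slice arr[::2] selects indices [0, 2, 4, 6] (0->6, 2->12, 4->17, 6->8), giving [6, 12, 17, 8].

[6, 12, 17, 8]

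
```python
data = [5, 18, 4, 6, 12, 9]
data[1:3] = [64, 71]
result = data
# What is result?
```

data starts as [5, 18, 4, 6, 12, 9] (length 6). The slice data[1:3] covers indices [1, 2] with values [18, 4]. Replacing that slice with [64, 71] (same length) produces [5, 64, 71, 6, 12, 9].

[5, 64, 71, 6, 12, 9]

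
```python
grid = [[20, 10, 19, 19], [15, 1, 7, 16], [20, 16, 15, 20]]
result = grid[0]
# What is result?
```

grid has 3 rows. Row 0 is [20, 10, 19, 19].

[20, 10, 19, 19]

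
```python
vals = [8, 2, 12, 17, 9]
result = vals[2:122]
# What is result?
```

vals has length 5. The slice vals[2:122] selects indices [2, 3, 4] (2->12, 3->17, 4->9), giving [12, 17, 9].

[12, 17, 9]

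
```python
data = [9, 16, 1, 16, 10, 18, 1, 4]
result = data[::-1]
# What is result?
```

data has length 8. The slice data[::-1] selects indices [7, 6, 5, 4, 3, 2, 1, 0] (7->4, 6->1, 5->18, 4->10, 3->16, 2->1, 1->16, 0->9), giving [4, 1, 18, 10, 16, 1, 16, 9].

[4, 1, 18, 10, 16, 1, 16, 9]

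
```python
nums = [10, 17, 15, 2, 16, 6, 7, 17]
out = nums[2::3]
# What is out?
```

nums has length 8. The slice nums[2::3] selects indices [2, 5] (2->15, 5->6), giving [15, 6].

[15, 6]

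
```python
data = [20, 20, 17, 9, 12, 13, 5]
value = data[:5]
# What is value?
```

data has length 7. The slice data[:5] selects indices [0, 1, 2, 3, 4] (0->20, 1->20, 2->17, 3->9, 4->12), giving [20, 20, 17, 9, 12].

[20, 20, 17, 9, 12]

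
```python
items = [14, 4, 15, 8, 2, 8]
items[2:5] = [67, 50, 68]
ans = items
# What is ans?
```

items starts as [14, 4, 15, 8, 2, 8] (length 6). The slice items[2:5] covers indices [2, 3, 4] with values [15, 8, 2]. Replacing that slice with [67, 50, 68] (same length) produces [14, 4, 67, 50, 68, 8].

[14, 4, 67, 50, 68, 8]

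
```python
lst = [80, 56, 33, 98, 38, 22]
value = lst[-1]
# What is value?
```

lst has length 6. Negative index -1 maps to positive index 6 + (-1) = 5. lst[5] = 22.

22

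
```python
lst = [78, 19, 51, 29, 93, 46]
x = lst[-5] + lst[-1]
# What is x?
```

lst has length 6. Negative index -5 maps to positive index 6 + (-5) = 1. lst[1] = 19.
lst has length 6. Negative index -1 maps to positive index 6 + (-1) = 5. lst[5] = 46.
Sum: 19 + 46 = 65.

65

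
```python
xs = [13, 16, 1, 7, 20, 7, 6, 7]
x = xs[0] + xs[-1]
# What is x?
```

xs has length 8. xs[0] = 13.
xs has length 8. Negative index -1 maps to positive index 8 + (-1) = 7. xs[7] = 7.
Sum: 13 + 7 = 20.

20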